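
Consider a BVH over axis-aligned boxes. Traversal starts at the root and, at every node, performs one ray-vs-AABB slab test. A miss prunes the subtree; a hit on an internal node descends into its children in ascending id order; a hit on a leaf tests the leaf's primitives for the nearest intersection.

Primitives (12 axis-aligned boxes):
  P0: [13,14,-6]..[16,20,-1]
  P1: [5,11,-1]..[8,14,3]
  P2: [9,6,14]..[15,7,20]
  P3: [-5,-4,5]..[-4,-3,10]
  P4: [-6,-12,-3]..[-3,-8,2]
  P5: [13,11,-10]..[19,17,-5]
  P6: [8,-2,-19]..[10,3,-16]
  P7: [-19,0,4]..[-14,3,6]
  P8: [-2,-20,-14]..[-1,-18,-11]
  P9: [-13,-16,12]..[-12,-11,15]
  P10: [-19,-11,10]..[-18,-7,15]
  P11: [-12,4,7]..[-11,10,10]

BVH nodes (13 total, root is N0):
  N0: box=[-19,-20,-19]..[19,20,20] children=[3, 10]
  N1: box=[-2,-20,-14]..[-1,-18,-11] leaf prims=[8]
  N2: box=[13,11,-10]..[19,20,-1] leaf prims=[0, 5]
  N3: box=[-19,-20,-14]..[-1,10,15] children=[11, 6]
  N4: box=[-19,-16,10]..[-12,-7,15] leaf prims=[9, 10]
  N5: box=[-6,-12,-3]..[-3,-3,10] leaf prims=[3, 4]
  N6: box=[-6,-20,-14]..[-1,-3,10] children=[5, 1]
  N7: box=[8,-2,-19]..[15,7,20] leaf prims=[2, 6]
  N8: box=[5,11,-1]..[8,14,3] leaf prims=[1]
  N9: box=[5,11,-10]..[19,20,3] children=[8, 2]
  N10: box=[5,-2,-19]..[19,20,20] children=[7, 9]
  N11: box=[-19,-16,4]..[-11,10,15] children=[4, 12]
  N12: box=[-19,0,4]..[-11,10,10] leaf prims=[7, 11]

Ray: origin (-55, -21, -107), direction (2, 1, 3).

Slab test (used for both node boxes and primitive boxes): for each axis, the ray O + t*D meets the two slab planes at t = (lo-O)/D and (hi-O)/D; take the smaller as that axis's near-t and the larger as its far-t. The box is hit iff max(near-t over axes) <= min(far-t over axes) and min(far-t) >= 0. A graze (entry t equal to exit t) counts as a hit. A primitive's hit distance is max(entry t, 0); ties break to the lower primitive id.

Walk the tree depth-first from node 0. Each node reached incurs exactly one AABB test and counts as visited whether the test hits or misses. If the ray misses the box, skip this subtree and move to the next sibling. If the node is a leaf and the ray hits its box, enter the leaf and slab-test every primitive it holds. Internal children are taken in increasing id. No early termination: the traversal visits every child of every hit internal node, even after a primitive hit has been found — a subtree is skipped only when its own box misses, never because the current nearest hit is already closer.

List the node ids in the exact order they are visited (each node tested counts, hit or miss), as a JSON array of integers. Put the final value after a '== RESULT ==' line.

Trace the traversal:
N0 x:[18,37] y:[1,41] z:[88/3,127/3] -> hit [88/3,37], descend [3, 10]
  N3 x:[18,27] y:[1,31] z:[31,122/3] -> miss, prune
  N10 x:[30,37] y:[19,41] z:[88/3,127/3] -> hit [30,37], descend [7, 9]
    N7 x:[63/2,35] y:[19,28] z:[88/3,127/3] -> miss, prune
    N9 x:[30,37] y:[32,41] z:[97/3,110/3] -> hit [97/3,110/3], descend [2, 8]
      N2 x:[34,37] y:[32,41] z:[97/3,106/3] -> hit [34,106/3] leaf, test {P0@t=35, P5@t=34}
      N8 x:[30,63/2] y:[32,35] z:[106/3,110/3] -> miss, prune

7 AABB tests over nodes [0, 3, 10, 7, 9, 2, 8]; 1 leaf entered; closest P5.

== RESULT ==
[0, 3, 10, 7, 9, 2, 8]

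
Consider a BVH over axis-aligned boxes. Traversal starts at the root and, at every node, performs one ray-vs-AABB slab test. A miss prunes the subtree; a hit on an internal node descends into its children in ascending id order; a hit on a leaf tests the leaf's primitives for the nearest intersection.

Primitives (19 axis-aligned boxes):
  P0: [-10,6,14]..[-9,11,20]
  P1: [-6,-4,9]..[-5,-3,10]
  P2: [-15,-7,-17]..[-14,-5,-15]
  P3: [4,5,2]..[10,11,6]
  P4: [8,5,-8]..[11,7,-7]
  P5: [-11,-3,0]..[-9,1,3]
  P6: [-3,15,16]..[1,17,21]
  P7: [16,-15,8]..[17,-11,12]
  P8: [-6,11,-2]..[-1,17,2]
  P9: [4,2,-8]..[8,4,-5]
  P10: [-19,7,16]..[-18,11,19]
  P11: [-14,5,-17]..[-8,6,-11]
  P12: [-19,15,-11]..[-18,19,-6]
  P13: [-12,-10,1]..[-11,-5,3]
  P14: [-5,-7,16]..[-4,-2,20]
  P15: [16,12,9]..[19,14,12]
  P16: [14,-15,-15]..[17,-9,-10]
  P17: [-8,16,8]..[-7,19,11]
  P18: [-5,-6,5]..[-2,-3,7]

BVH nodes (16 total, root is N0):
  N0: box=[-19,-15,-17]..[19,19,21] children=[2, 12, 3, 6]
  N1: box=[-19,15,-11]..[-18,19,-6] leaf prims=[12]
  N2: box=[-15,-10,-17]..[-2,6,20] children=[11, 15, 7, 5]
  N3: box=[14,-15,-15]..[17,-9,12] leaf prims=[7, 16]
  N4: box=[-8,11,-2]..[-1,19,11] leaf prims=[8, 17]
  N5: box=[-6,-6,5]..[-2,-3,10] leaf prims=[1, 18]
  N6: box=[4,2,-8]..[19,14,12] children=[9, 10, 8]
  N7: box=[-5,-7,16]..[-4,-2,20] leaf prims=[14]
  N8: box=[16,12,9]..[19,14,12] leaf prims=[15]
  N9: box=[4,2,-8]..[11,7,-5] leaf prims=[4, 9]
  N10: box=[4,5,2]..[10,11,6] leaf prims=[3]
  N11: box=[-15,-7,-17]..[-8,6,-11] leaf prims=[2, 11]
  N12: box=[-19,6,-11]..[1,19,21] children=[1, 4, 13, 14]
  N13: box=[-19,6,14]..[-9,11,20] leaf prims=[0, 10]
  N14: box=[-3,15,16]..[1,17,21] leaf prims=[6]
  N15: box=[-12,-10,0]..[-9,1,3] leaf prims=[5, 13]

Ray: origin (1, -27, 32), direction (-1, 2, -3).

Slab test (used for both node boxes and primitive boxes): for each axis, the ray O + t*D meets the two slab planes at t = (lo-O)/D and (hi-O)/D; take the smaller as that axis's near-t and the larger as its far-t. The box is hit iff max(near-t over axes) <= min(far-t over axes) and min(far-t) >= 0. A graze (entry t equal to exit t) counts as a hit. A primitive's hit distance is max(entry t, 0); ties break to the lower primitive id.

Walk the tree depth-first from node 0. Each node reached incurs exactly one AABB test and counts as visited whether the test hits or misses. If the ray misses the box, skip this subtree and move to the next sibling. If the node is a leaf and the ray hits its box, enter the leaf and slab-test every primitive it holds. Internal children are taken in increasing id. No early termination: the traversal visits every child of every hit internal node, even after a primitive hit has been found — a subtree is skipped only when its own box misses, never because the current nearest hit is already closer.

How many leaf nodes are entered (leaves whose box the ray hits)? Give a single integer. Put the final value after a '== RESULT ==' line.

Traverse from the root:
N0 x:[-18,20] y:[6,23] z:[11/3,49/3] -> hit [6,49/3], descend [2, 3, 6, 12]
  N2 x:[3,16] y:[17/2,33/2] z:[4,49/3] -> hit [17/2,16], descend [5, 7, 11, 15]
    N5 x:[3,7] y:[21/2,12] z:[22/3,9] -> miss, prune
    N7 x:[5,6] y:[10,25/2] z:[4,16/3] -> miss, prune
    N11 x:[9,16] y:[10,33/2] z:[43/3,49/3] -> hit [43/3,16] leaf, test {P2(miss), P11(miss)}
    N15 x:[10,13] y:[17/2,14] z:[29/3,32/3] -> hit [10,32/3] leaf, test {P5(miss), P13(miss)}
  N3 x:[-16,-13] y:[6,9] z:[20/3,47/3] -> miss, prune
  N6 x:[-18,-3] y:[29/2,41/2] z:[20/3,40/3] -> miss, prune
  N12 x:[0,20] y:[33/2,23] z:[11/3,43/3] -> miss, prune

Summary -> nodes [0, 2, 5, 7, 11, 15, 3, 6, 12]; box-tests=9; leaf-entries=2; first=miss

== RESULT ==
2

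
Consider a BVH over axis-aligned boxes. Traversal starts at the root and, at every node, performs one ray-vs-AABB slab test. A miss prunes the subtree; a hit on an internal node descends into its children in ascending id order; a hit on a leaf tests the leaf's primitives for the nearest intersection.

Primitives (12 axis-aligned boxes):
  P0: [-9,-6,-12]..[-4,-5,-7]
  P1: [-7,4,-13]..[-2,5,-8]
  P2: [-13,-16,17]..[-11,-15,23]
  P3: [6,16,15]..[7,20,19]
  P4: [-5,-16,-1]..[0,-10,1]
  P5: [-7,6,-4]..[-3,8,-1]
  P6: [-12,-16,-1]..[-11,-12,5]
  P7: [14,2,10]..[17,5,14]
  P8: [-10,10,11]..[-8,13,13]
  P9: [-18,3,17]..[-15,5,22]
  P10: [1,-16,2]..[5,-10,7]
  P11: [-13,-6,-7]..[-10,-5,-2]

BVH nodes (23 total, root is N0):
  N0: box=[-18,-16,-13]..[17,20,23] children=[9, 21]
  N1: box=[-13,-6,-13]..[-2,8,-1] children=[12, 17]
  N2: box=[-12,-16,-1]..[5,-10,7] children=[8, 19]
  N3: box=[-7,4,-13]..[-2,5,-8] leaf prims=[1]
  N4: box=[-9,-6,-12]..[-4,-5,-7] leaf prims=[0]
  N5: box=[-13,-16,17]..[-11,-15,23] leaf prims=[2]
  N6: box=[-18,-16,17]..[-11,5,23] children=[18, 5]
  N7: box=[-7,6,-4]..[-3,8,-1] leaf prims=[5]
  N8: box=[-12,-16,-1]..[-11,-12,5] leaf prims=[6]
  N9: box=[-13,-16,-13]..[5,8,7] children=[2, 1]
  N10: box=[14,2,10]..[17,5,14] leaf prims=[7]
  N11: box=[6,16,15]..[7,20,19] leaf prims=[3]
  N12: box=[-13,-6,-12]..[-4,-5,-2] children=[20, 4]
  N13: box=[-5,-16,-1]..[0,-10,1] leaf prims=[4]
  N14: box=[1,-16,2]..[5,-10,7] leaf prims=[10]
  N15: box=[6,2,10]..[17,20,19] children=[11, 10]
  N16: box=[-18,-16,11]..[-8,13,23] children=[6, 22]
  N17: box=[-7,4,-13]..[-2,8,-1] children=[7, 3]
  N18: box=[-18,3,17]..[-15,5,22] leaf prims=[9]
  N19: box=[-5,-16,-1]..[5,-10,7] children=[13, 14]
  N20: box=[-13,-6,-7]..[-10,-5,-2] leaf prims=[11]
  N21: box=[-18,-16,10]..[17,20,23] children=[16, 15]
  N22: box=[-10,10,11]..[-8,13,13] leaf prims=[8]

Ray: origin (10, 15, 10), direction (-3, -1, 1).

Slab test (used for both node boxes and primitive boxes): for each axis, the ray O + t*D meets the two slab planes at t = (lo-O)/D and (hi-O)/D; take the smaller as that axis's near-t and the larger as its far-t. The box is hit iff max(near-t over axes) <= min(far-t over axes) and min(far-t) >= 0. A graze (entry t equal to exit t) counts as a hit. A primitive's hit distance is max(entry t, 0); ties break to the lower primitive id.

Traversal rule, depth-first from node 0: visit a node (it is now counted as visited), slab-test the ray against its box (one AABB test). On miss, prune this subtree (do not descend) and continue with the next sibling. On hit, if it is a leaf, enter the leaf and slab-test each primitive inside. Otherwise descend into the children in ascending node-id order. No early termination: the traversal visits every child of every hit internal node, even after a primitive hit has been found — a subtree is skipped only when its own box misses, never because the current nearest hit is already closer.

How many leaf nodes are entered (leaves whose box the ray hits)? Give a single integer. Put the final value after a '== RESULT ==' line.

Traverse from the root:
N0 x:[-7/3,28/3] y:[-5,31] z:[-23,13] -> hit [-7/3,28/3], descend [9, 21]
  N9 x:[5/3,23/3] y:[7,31] z:[-23,-3] -> miss, prune
  N21 x:[-7/3,28/3] y:[-5,31] z:[0,13] -> hit [0,28/3], descend [15, 16]
    N15 x:[-7/3,4/3] y:[-5,13] z:[0,9] -> hit [0,4/3], descend [10, 11]
      N10 x:[-7/3,-4/3] y:[10,13] z:[0,4] -> miss, prune
      N11 x:[1,4/3] y:[-5,-1] z:[5,9] -> miss, prune
    N16 x:[6,28/3] y:[2,31] z:[1,13] -> hit [6,28/3], descend [6, 22]
      N6 x:[7,28/3] y:[10,31] z:[7,13] -> miss, prune
      N22 x:[6,20/3] y:[2,5] z:[1,3] -> miss, prune

9 AABB tests over nodes [0, 9, 21, 15, 10, 11, 16, 6, 22]; 0 leaves entered; closest miss.

== RESULT ==
0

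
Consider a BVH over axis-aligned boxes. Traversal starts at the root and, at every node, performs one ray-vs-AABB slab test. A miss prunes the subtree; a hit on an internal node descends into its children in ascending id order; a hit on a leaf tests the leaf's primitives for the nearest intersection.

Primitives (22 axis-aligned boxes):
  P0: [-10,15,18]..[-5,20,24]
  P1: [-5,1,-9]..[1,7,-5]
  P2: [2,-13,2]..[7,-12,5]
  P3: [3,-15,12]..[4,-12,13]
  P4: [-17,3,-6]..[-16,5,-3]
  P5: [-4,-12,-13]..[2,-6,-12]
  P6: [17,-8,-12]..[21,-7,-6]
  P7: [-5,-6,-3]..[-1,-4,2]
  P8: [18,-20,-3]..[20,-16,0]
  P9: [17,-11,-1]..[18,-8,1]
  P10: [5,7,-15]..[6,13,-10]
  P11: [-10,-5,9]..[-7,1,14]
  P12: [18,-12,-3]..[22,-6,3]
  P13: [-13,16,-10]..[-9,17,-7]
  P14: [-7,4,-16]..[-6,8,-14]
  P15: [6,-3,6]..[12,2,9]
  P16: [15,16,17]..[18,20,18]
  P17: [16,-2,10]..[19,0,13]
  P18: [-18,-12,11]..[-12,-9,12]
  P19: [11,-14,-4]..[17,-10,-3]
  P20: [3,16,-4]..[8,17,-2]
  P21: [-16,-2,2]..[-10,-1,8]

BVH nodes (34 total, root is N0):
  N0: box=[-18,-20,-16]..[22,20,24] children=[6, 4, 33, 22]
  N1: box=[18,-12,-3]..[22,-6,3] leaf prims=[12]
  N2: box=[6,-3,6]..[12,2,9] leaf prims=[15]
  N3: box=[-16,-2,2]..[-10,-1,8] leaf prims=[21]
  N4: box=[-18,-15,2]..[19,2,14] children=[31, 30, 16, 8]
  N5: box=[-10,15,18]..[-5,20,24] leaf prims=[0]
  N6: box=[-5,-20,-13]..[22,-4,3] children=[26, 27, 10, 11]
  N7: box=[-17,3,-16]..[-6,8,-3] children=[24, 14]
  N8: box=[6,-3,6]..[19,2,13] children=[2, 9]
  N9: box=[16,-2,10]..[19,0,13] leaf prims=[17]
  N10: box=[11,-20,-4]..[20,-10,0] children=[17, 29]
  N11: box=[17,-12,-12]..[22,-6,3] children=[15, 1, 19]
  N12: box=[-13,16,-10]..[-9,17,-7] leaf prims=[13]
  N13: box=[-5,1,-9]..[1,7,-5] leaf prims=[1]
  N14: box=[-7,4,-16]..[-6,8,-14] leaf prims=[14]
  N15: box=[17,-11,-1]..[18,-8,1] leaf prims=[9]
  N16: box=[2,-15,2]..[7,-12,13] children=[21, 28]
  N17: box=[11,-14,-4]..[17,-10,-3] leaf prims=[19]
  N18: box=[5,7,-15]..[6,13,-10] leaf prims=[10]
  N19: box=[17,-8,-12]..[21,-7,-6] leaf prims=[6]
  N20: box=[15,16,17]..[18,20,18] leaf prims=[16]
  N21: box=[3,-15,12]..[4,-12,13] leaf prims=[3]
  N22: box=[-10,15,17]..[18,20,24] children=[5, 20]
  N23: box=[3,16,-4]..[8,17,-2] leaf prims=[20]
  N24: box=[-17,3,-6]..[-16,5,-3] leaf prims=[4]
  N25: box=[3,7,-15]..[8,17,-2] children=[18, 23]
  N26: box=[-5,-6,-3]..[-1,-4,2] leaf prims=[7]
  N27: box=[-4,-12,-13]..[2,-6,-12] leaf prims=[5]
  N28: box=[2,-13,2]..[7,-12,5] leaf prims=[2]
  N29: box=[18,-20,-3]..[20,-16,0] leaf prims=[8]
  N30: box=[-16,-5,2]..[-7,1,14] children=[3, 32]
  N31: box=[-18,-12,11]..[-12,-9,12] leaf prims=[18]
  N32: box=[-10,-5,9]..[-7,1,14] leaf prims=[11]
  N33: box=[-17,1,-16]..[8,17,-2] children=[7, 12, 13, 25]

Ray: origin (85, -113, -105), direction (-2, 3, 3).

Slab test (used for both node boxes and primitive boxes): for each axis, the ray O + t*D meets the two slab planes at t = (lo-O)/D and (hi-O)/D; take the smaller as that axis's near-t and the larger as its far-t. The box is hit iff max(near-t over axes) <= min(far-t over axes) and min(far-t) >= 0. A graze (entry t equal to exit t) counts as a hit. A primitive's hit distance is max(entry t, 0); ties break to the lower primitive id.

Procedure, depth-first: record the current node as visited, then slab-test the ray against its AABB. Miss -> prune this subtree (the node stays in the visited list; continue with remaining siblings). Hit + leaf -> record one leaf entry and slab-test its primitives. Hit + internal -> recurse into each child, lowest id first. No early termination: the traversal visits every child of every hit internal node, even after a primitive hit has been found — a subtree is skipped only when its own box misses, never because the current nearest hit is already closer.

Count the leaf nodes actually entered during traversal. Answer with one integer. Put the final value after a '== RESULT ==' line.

Traverse from the root:
N0 x:[63/2,103/2] y:[31,133/3] z:[89/3,43] -> hit [63/2,43], descend [4, 6, 22, 33]
  N4 x:[33,103/2] y:[98/3,115/3] z:[107/3,119/3] -> hit [107/3,115/3], descend [8, 16, 30, 31]
    N8 x:[33,79/2] y:[110/3,115/3] z:[37,118/3] -> hit [37,115/3], descend [2, 9]
      N2 x:[73/2,79/2] y:[110/3,115/3] z:[37,38] -> hit [37,38] leaf, test {P15@t=37}
      N9 x:[33,69/2] y:[37,113/3] z:[115/3,118/3] -> miss, prune
    N16 x:[39,83/2] y:[98/3,101/3] z:[107/3,118/3] -> miss, prune
    N30 x:[46,101/2] y:[36,38] z:[107/3,119/3] -> miss, prune
    N31 x:[97/2,103/2] y:[101/3,104/3] z:[116/3,39] -> miss, prune
  N6 x:[63/2,45] y:[31,109/3] z:[92/3,36] -> hit [63/2,36], descend [10, 11, 26, 27]
    N10 x:[65/2,37] y:[31,103/3] z:[101/3,35] -> hit [101/3,103/3], descend [17, 29]
      N17 x:[34,37] y:[33,103/3] z:[101/3,34] -> hit [34,34] leaf, test {P19@t=34}
      N29 x:[65/2,67/2] y:[31,97/3] z:[34,35] -> miss, prune
    N11 x:[63/2,34] y:[101/3,107/3] z:[31,36] -> hit [101/3,34], descend [1, 15, 19]
      N1 x:[63/2,67/2] y:[101/3,107/3] z:[34,36] -> miss, prune
      N15 x:[67/2,34] y:[34,35] z:[104/3,106/3] -> miss, prune
      N19 x:[32,34] y:[35,106/3] z:[31,33] -> miss, prune
    N26 x:[43,45] y:[107/3,109/3] z:[34,107/3] -> miss, prune
    N27 x:[83/2,89/2] y:[101/3,107/3] z:[92/3,31] -> miss, prune
  N22 x:[67/2,95/2] y:[128/3,133/3] z:[122/3,43] -> hit [128/3,43], descend [5, 20]
    N5 x:[45,95/2] y:[128/3,133/3] z:[41,43] -> miss, prune
    N20 x:[67/2,35] y:[43,133/3] z:[122/3,41] -> miss, prune
  N33 x:[77/2,51] y:[38,130/3] z:[89/3,103/3] -> miss, prune

order=[0, 4, 8, 2, 9, 16, 30, 31, 6, 10, 17, 29, 11, 1, 15, 19, 26, 27, 22, 5, 20, 33]  |boxes|=22  |leaves|=2  hit=P19

== RESULT ==
2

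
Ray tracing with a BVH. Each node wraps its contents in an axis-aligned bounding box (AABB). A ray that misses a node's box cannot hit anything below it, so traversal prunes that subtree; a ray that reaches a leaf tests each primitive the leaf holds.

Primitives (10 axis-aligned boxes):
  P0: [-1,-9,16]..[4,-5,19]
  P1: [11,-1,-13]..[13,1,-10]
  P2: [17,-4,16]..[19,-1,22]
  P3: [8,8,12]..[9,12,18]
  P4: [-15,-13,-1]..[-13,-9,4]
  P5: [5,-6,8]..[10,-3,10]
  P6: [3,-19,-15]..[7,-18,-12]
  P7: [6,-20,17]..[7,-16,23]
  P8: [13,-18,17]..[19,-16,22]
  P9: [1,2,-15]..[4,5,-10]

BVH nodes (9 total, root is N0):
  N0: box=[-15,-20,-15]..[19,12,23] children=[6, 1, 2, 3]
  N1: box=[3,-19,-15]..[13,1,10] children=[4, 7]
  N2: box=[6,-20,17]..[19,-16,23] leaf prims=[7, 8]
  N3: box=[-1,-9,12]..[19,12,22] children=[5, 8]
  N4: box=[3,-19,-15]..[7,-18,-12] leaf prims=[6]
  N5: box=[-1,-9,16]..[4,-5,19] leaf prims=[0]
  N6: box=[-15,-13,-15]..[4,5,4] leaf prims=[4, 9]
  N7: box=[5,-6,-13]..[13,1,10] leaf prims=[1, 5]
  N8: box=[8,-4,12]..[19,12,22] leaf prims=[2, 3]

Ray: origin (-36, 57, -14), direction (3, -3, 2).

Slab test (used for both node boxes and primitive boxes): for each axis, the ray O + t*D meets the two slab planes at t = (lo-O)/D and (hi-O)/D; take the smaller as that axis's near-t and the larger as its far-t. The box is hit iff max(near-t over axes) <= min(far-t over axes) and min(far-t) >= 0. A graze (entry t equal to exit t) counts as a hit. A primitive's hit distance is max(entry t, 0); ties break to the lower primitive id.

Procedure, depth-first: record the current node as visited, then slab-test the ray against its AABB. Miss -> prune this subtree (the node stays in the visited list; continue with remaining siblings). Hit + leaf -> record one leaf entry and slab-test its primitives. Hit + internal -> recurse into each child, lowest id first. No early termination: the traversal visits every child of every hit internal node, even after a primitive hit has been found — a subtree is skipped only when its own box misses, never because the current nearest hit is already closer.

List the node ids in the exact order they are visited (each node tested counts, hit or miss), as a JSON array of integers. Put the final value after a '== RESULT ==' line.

Trace the traversal:
N0 x:[7,55/3] y:[15,77/3] z:[-1/2,37/2] -> hit [15,55/3], descend [1, 2, 3, 6]
  N1 x:[13,49/3] y:[56/3,76/3] z:[-1/2,12] -> miss, prune
  N2 x:[14,55/3] y:[73/3,77/3] z:[31/2,37/2] -> miss, prune
  N3 x:[35/3,55/3] y:[15,22] z:[13,18] -> hit [15,18], descend [5, 8]
    N5 x:[35/3,40/3] y:[62/3,22] z:[15,33/2] -> miss, prune
    N8 x:[44/3,55/3] y:[15,61/3] z:[13,18] -> hit [15,18] leaf, test {P2(miss), P3@t=15}
  N6 x:[7,40/3] y:[52/3,70/3] z:[-1/2,9] -> miss, prune

Summary -> nodes [0, 1, 2, 3, 5, 8, 6]; box-tests=7; leaf-entries=1; first=P3

== RESULT ==
[0, 1, 2, 3, 5, 8, 6]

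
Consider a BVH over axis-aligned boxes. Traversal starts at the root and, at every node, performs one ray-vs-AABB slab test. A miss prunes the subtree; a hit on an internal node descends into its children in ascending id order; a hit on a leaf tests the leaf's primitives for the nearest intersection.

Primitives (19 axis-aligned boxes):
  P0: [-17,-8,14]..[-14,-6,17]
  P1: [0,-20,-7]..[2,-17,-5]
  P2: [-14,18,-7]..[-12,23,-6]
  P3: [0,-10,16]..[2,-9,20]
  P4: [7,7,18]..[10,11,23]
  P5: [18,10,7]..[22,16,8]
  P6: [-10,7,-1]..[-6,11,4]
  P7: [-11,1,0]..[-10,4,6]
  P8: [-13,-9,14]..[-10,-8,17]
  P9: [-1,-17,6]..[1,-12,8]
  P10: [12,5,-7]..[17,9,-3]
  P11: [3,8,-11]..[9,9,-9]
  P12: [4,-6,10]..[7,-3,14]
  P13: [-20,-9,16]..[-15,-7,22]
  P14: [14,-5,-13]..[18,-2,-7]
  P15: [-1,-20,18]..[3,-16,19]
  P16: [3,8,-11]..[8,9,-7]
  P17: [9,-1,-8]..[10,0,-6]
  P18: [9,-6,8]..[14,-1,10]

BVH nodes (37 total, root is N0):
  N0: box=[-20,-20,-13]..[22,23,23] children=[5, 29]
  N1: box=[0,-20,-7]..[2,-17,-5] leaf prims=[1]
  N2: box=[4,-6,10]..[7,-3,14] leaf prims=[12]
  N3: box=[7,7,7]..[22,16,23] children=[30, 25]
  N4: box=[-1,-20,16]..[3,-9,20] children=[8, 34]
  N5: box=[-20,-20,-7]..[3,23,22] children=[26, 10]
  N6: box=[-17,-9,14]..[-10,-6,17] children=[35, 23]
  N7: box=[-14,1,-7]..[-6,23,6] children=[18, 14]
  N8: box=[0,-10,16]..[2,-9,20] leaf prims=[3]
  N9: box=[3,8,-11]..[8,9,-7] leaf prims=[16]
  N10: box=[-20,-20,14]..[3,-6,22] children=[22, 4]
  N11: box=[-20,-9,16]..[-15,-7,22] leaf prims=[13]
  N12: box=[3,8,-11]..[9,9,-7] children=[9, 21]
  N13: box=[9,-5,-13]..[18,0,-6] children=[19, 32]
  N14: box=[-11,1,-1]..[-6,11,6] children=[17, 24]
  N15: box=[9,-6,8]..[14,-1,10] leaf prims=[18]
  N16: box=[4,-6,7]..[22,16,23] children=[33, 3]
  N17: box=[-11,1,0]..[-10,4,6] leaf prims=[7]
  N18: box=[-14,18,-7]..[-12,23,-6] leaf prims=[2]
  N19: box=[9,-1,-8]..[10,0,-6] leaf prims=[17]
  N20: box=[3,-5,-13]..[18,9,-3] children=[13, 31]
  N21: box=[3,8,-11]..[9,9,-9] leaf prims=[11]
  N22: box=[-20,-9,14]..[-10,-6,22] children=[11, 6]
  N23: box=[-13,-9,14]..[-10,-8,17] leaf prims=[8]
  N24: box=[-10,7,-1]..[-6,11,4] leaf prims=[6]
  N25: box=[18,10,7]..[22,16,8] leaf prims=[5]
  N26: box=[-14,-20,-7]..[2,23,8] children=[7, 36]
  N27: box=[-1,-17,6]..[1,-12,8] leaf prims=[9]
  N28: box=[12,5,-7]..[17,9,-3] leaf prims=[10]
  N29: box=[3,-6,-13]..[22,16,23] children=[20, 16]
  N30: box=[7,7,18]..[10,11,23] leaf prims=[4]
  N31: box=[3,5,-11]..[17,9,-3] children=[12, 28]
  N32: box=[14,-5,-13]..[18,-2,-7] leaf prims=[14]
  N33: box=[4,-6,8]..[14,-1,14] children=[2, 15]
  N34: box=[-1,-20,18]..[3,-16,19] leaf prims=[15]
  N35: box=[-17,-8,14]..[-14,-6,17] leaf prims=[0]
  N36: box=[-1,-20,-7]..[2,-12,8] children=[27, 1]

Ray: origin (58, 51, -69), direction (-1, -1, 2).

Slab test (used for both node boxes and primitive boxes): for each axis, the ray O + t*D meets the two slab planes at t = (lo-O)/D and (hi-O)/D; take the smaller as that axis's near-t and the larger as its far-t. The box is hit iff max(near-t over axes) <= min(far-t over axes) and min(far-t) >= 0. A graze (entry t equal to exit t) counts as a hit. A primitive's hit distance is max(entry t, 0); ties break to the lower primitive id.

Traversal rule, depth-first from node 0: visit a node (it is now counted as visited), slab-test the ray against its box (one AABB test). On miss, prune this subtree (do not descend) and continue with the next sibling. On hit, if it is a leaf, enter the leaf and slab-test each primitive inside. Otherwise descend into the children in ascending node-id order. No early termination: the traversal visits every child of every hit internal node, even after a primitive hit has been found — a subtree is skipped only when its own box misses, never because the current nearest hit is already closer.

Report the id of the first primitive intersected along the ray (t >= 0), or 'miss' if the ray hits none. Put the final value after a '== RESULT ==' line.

Traverse from the root:
N0 x:[36,78] y:[28,71] z:[28,46] -> hit [36,46], descend [5, 29]
  N5 x:[55,78] y:[28,71] z:[31,91/2] -> miss, prune
  N29 x:[36,55] y:[35,57] z:[28,46] -> hit [36,46], descend [16, 20]
    N16 x:[36,54] y:[35,57] z:[38,46] -> hit [38,46], descend [3, 33]
      N3 x:[36,51] y:[35,44] z:[38,46] -> hit [38,44], descend [25, 30]
        N25 x:[36,40] y:[35,41] z:[38,77/2] -> hit [38,77/2] leaf, test {P5@t=38}
        N30 x:[48,51] y:[40,44] z:[87/2,46] -> miss, prune
      N33 x:[44,54] y:[52,57] z:[77/2,83/2] -> miss, prune
    N20 x:[40,55] y:[42,56] z:[28,33] -> miss, prune

9 AABB tests over nodes [0, 5, 29, 16, 3, 25, 30, 33, 20]; 1 leaf entered; closest P5.

== RESULT ==
5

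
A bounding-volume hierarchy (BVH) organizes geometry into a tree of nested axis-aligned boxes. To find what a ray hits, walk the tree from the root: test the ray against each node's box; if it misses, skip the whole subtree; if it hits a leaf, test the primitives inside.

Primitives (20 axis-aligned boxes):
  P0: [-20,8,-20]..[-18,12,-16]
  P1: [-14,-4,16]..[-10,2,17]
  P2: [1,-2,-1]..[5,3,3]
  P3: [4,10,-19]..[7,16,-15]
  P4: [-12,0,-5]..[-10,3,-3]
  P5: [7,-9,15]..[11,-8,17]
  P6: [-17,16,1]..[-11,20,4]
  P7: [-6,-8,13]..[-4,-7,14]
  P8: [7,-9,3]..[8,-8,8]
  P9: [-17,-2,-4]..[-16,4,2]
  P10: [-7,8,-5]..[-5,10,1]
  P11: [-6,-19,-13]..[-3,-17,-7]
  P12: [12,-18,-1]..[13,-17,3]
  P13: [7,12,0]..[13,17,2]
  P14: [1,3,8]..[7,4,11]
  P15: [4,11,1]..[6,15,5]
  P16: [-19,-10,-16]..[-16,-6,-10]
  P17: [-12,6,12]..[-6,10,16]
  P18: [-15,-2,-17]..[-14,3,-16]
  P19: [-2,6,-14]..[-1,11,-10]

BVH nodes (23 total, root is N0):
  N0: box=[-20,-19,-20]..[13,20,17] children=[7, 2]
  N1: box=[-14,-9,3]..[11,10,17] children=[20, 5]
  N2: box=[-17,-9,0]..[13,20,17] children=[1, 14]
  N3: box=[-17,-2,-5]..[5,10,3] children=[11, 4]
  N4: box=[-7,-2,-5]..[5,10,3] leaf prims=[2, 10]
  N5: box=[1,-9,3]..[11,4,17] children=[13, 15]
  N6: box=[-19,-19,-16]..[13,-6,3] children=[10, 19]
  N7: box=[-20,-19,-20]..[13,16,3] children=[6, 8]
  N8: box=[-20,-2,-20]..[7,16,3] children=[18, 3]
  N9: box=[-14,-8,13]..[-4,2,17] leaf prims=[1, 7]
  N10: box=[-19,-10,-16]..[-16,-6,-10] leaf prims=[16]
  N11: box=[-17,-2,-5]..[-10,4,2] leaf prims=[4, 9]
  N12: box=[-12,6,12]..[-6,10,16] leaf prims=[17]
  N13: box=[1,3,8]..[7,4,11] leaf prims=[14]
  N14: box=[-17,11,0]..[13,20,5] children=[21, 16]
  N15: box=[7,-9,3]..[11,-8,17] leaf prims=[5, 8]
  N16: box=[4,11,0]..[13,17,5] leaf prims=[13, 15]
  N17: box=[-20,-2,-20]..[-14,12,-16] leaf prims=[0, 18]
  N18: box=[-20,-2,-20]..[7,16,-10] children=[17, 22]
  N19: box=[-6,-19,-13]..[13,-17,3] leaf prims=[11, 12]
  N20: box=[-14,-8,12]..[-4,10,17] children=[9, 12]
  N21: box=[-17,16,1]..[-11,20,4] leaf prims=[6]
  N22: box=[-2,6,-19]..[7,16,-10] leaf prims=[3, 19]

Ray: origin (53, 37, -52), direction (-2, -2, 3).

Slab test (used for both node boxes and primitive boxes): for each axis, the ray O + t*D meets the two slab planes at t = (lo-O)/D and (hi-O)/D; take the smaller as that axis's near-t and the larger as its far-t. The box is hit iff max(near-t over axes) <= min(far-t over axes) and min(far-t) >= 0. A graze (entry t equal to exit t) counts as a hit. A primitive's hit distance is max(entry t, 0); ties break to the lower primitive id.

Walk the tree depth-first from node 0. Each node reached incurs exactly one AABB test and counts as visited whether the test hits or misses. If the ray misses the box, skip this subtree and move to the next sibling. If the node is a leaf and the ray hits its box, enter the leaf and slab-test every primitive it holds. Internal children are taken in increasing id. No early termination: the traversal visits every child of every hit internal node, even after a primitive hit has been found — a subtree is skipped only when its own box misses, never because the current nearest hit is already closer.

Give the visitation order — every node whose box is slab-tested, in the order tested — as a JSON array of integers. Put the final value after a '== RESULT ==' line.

Traverse from the root:
N0 x:[20,73/2] y:[17/2,28] z:[32/3,23] -> hit [20,23], descend [2, 7]
  N2 x:[20,35] y:[17/2,23] z:[52/3,23] -> hit [20,23], descend [1, 14]
    N1 x:[21,67/2] y:[27/2,23] z:[55/3,23] -> hit [21,23], descend [5, 20]
      N5 x:[21,26] y:[33/2,23] z:[55/3,23] -> hit [21,23], descend [13, 15]
        N13 x:[23,26] y:[33/2,17] z:[20,21] -> miss, prune
        N15 x:[21,23] y:[45/2,23] z:[55/3,23] -> hit [45/2,23] leaf, test {P5@t=45/2, P8(miss)}
      N20 x:[57/2,67/2] y:[27/2,45/2] z:[64/3,23] -> miss, prune
    N14 x:[20,35] y:[17/2,13] z:[52/3,19] -> miss, prune
  N7 x:[20,73/2] y:[21/2,28] z:[32/3,55/3] -> miss, prune

Summary -> nodes [0, 2, 1, 5, 13, 15, 20, 14, 7]; box-tests=9; leaf-entries=1; first=P5

== RESULT ==
[0, 2, 1, 5, 13, 15, 20, 14, 7]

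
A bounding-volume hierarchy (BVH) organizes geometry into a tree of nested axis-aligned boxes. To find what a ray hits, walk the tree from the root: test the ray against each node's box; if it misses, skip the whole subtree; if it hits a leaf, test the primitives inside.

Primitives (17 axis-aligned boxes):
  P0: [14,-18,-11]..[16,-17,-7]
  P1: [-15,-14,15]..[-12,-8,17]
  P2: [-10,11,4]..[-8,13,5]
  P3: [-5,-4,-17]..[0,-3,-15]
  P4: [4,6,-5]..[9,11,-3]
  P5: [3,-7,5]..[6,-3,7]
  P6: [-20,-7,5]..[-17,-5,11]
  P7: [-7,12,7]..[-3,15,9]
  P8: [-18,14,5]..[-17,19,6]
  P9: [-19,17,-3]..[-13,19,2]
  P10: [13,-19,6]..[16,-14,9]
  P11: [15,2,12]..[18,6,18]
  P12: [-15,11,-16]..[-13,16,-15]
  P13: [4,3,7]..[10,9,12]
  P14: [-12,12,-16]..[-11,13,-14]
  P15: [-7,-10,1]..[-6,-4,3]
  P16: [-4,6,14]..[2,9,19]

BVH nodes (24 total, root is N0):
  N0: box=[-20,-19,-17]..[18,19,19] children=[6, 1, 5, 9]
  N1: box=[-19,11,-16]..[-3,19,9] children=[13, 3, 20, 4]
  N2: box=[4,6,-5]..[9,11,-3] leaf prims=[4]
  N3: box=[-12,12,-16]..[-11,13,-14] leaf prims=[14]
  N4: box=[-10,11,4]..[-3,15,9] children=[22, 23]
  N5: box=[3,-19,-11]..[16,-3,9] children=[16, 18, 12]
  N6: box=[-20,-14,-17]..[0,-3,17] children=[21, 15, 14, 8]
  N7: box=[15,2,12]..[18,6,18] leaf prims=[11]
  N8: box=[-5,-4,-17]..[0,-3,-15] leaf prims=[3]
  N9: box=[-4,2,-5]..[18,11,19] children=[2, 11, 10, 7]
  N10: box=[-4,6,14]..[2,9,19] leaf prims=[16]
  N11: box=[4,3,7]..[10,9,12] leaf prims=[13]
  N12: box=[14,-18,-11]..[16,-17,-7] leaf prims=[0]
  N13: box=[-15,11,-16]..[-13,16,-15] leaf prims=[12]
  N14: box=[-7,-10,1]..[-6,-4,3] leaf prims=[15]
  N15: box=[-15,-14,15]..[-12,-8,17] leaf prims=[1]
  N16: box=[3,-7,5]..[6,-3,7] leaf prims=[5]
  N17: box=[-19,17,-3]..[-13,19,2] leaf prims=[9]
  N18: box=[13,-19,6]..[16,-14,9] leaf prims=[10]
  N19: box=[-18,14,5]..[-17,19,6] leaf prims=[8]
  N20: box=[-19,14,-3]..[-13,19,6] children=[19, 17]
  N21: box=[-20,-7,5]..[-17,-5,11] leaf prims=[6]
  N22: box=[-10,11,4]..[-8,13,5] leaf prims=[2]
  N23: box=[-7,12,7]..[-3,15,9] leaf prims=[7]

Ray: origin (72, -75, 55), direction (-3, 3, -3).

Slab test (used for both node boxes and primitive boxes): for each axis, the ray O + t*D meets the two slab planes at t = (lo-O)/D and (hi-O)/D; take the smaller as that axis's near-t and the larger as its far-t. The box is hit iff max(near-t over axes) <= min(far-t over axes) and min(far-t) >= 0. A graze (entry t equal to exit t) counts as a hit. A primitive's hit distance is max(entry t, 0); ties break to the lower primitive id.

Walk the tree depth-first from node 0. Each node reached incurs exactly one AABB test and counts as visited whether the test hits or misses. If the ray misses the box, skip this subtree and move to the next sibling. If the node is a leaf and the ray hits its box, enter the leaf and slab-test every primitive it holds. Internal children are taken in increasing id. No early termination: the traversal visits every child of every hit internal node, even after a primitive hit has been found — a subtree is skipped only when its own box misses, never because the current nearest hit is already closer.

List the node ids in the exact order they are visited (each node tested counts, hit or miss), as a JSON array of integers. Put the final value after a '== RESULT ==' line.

Traverse from the root:
N0 x:[18,92/3] y:[56/3,94/3] z:[12,24] -> hit [56/3,24], descend [1, 5, 6, 9]
  N1 x:[25,91/3] y:[86/3,94/3] z:[46/3,71/3] -> miss, prune
  N5 x:[56/3,23] y:[56/3,24] z:[46/3,22] -> hit [56/3,22], descend [12, 16, 18]
    N12 x:[56/3,58/3] y:[19,58/3] z:[62/3,22] -> miss, prune
    N16 x:[22,23] y:[68/3,24] z:[16,50/3] -> miss, prune
    N18 x:[56/3,59/3] y:[56/3,61/3] z:[46/3,49/3] -> miss, prune
  N6 x:[24,92/3] y:[61/3,24] z:[38/3,24] -> hit [24,24], descend [8, 14, 15, 21]
    N8 x:[24,77/3] y:[71/3,24] z:[70/3,24] -> hit [24,24] leaf, test {P3@t=24}
    N14 x:[26,79/3] y:[65/3,71/3] z:[52/3,18] -> miss, prune
    N15 x:[28,29] y:[61/3,67/3] z:[38/3,40/3] -> miss, prune
    N21 x:[89/3,92/3] y:[68/3,70/3] z:[44/3,50/3] -> miss, prune
  N9 x:[18,76/3] y:[77/3,86/3] z:[12,20] -> miss, prune

Summary -> nodes [0, 1, 5, 12, 16, 18, 6, 8, 14, 15, 21, 9]; box-tests=12; leaf-entries=1; first=P3

== RESULT ==
[0, 1, 5, 12, 16, 18, 6, 8, 14, 15, 21, 9]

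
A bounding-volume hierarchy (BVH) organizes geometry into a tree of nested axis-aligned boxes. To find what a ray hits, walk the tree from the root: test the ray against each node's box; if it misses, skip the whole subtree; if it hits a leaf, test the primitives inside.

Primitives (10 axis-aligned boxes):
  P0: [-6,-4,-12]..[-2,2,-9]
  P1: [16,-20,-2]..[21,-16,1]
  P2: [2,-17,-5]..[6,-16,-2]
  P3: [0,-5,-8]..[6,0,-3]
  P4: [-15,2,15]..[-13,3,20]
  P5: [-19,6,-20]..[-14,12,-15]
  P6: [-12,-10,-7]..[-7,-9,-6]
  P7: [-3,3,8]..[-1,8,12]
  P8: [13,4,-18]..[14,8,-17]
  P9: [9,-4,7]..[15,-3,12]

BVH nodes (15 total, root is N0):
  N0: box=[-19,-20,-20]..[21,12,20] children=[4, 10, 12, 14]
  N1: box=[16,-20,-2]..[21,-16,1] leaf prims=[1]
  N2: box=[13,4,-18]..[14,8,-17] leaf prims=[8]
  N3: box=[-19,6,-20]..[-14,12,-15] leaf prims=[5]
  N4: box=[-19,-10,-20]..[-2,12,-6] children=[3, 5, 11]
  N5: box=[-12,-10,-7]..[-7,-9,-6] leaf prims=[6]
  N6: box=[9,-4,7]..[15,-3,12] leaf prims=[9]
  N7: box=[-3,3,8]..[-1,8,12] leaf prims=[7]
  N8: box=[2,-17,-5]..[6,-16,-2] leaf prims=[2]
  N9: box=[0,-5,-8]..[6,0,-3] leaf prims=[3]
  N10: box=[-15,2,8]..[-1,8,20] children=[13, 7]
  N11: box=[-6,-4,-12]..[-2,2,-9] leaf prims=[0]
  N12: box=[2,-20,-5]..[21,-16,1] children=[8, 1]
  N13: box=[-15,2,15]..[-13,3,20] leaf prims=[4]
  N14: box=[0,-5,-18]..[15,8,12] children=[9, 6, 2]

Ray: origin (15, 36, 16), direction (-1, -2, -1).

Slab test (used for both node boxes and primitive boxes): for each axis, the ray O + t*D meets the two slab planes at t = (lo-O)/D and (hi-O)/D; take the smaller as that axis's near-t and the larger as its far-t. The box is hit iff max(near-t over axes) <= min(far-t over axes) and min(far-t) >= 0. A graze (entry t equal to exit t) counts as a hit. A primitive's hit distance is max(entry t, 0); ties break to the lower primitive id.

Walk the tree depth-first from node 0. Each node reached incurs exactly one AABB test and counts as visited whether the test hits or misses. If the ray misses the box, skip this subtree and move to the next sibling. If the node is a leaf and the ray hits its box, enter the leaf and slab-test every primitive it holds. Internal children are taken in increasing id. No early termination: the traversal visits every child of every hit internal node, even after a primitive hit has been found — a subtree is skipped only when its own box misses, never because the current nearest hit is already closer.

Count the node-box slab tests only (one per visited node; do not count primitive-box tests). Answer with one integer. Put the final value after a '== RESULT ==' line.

Walk:
N0 x:[-6,34] y:[12,28] z:[-4,36] -> hit [12,28], descend [4, 10, 12, 14]
  N4 x:[17,34] y:[12,23] z:[22,36] -> hit [22,23], descend [3, 5, 11]
    N3 x:[29,34] y:[12,15] z:[31,36] -> miss, prune
    N5 x:[22,27] y:[45/2,23] z:[22,23] -> hit [45/2,23] leaf, test {P6@t=45/2}
    N11 x:[17,21] y:[17,20] z:[25,28] -> miss, prune
  N10 x:[16,30] y:[14,17] z:[-4,8] -> miss, prune
  N12 x:[-6,13] y:[26,28] z:[15,21] -> miss, prune
  N14 x:[0,15] y:[14,41/2] z:[4,34] -> hit [14,15], descend [2, 6, 9]
    N2 x:[1,2] y:[14,16] z:[33,34] -> miss, prune
    N6 x:[0,6] y:[39/2,20] z:[4,9] -> miss, prune
    N9 x:[9,15] y:[18,41/2] z:[19,24] -> miss, prune

order=[0, 4, 3, 5, 11, 10, 12, 14, 2, 6, 9]  |boxes|=11  |leaves|=1  hit=P6

== RESULT ==
11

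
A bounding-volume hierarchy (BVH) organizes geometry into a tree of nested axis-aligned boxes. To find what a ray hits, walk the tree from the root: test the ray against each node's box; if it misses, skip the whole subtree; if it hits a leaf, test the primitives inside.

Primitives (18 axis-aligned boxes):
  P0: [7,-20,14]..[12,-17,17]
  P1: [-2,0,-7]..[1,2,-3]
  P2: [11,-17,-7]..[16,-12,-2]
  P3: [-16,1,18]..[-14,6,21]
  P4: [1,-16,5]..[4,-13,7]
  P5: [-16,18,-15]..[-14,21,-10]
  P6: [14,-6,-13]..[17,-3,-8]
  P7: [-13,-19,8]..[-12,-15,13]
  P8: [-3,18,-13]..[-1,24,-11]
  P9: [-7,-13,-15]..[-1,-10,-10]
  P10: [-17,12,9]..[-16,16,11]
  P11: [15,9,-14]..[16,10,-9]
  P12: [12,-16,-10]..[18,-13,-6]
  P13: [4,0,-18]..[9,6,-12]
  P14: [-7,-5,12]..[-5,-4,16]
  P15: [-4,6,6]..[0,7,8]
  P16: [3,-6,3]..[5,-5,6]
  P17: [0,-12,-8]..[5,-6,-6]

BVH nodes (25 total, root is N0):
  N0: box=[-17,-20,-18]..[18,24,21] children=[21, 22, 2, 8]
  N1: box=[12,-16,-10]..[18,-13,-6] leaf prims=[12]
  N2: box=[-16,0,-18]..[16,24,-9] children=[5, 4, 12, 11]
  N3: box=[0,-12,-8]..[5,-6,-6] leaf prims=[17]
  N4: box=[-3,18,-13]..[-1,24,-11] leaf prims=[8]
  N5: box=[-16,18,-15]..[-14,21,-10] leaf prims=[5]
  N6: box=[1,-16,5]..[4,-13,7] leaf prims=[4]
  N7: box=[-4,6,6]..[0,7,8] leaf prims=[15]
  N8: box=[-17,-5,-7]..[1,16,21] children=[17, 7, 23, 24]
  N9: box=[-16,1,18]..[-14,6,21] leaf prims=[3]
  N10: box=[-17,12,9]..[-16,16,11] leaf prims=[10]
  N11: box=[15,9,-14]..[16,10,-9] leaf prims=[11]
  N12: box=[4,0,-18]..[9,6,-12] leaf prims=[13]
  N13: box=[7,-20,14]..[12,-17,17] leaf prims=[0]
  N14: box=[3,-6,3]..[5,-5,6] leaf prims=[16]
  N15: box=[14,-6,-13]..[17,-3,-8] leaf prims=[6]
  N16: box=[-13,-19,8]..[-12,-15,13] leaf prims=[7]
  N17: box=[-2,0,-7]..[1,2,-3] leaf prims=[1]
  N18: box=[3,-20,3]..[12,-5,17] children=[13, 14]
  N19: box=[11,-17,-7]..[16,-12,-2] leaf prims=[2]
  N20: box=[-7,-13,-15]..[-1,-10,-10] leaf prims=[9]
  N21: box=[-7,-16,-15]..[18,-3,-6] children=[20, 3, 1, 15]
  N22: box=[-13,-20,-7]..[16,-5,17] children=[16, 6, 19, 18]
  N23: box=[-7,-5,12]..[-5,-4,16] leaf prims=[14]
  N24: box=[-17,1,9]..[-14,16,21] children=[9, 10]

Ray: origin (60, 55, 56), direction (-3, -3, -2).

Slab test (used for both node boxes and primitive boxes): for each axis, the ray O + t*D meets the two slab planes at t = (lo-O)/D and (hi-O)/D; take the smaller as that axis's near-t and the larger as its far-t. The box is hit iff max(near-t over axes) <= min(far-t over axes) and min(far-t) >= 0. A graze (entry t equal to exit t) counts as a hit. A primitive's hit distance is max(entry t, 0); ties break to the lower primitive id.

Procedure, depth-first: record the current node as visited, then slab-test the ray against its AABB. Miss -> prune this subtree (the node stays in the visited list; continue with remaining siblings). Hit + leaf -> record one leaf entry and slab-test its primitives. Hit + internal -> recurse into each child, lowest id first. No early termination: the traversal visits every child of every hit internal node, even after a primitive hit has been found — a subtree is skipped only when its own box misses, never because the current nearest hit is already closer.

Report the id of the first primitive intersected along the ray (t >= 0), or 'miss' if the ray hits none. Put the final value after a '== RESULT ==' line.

Walk:
N0 x:[14,77/3] y:[31/3,25] z:[35/2,37] -> hit [35/2,25], descend [2, 8, 21, 22]
  N2 x:[44/3,76/3] y:[31/3,55/3] z:[65/2,37] -> miss, prune
  N8 x:[59/3,77/3] y:[13,20] z:[35/2,63/2] -> hit [59/3,20], descend [7, 17, 23, 24]
    N7 x:[20,64/3] y:[16,49/3] z:[24,25] -> miss, prune
    N17 x:[59/3,62/3] y:[53/3,55/3] z:[59/2,63/2] -> miss, prune
    N23 x:[65/3,67/3] y:[59/3,20] z:[20,22] -> miss, prune
    N24 x:[74/3,77/3] y:[13,18] z:[35/2,47/2] -> miss, prune
  N21 x:[14,67/3] y:[58/3,71/3] z:[31,71/2] -> miss, prune
  N22 x:[44/3,73/3] y:[20,25] z:[39/2,63/2] -> hit [20,73/3], descend [6, 16, 18, 19]
    N6 x:[56/3,59/3] y:[68/3,71/3] z:[49/2,51/2] -> miss, prune
    N16 x:[24,73/3] y:[70/3,74/3] z:[43/2,24] -> hit [24,24] leaf, test {P7@t=24}
    N18 x:[16,19] y:[20,25] z:[39/2,53/2] -> miss, prune
    N19 x:[44/3,49/3] y:[67/3,24] z:[29,63/2] -> miss, prune

order=[0, 2, 8, 7, 17, 23, 24, 21, 22, 6, 16, 18, 19]  |boxes|=13  |leaves|=1  hit=P7

== RESULT ==
7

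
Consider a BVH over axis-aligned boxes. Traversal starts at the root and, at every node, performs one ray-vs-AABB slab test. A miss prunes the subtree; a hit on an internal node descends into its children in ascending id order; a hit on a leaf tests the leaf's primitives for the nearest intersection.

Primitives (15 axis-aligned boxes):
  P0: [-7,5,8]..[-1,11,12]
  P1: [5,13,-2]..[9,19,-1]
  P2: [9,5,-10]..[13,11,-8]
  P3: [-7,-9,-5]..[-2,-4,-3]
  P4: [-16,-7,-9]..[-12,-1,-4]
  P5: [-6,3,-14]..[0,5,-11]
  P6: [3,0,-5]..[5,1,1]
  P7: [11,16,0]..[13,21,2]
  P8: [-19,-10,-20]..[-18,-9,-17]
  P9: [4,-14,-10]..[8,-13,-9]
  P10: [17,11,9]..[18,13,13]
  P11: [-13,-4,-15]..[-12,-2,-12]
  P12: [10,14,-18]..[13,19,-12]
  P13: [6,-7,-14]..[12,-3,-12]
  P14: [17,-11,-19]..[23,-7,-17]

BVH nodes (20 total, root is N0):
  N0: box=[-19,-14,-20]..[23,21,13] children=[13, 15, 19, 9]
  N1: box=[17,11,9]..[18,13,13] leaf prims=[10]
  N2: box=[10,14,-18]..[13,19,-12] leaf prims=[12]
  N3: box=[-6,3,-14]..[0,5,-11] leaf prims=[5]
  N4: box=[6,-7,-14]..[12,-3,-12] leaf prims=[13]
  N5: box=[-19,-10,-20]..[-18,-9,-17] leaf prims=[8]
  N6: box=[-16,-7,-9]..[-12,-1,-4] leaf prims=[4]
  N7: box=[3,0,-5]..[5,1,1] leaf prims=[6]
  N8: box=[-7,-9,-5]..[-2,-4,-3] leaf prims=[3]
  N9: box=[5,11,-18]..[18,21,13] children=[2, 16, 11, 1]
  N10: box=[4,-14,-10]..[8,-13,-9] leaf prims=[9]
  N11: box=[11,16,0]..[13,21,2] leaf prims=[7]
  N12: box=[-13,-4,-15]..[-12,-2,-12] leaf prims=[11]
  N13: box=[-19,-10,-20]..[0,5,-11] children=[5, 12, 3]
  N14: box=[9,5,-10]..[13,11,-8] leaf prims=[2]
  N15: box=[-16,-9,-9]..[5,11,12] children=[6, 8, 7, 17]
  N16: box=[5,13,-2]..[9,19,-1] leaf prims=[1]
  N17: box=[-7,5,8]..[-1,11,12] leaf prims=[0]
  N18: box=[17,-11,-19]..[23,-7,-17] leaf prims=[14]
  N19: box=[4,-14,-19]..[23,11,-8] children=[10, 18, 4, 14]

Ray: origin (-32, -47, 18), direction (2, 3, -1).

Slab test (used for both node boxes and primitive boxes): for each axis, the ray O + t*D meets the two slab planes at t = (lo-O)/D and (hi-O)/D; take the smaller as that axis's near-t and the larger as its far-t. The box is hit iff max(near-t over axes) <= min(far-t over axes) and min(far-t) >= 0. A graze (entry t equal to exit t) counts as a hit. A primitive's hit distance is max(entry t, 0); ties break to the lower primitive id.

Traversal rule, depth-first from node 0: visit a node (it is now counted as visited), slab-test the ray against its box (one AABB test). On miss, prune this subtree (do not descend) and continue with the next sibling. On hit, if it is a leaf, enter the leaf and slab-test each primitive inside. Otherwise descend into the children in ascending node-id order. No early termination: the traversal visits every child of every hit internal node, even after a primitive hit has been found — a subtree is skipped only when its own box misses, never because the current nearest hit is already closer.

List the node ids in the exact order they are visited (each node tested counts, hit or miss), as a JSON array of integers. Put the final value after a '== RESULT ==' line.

Traverse from the root:
N0 x:[13/2,55/2] y:[11,68/3] z:[5,38] -> hit [11,68/3], descend [9, 13, 15, 19]
  N9 x:[37/2,25] y:[58/3,68/3] z:[5,36] -> hit [58/3,68/3], descend [1, 2, 11, 16]
    N1 x:[49/2,25] y:[58/3,20] z:[5,9] -> miss, prune
    N2 x:[21,45/2] y:[61/3,22] z:[30,36] -> miss, prune
    N11 x:[43/2,45/2] y:[21,68/3] z:[16,18] -> miss, prune
    N16 x:[37/2,41/2] y:[20,22] z:[19,20] -> hit [20,20] leaf, test {P1@t=20}
  N13 x:[13/2,16] y:[37/3,52/3] z:[29,38] -> miss, prune
  N15 x:[8,37/2] y:[38/3,58/3] z:[6,27] -> hit [38/3,37/2], descend [6, 7, 8, 17]
    N6 x:[8,10] y:[40/3,46/3] z:[22,27] -> miss, prune
    N7 x:[35/2,37/2] y:[47/3,16] z:[17,23] -> miss, prune
    N8 x:[25/2,15] y:[38/3,43/3] z:[21,23] -> miss, prune
    N17 x:[25/2,31/2] y:[52/3,58/3] z:[6,10] -> miss, prune
  N19 x:[18,55/2] y:[11,58/3] z:[26,37] -> miss, prune

13 AABB tests over nodes [0, 9, 1, 2, 11, 16, 13, 15, 6, 7, 8, 17, 19]; 1 leaf entered; closest P1.

== RESULT ==
[0, 9, 1, 2, 11, 16, 13, 15, 6, 7, 8, 17, 19]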